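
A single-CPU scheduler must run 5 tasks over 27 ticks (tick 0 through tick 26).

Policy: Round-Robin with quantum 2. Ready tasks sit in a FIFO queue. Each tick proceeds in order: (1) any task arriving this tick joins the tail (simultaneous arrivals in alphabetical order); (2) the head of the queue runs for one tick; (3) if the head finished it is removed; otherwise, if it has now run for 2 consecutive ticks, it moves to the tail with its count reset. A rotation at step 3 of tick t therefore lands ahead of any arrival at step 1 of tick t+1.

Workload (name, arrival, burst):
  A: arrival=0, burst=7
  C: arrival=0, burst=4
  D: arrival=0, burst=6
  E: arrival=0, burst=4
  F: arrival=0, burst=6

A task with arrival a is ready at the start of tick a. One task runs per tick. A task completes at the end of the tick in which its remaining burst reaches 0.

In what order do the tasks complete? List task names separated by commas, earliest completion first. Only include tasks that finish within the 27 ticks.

t=0: queue=[A,C,D,E,F] q_used=0 → run A
t=1: queue=[A,C,D,E,F] q_used=1 → run A
t=2: queue=[C,D,E,F,A] q_used=0 → run C
t=3: queue=[C,D,E,F,A] q_used=1 → run C
t=4: queue=[D,E,F,A,C] q_used=0 → run D
t=5: queue=[D,E,F,A,C] q_used=1 → run D
t=6: queue=[E,F,A,C,D] q_used=0 → run E
t=7: queue=[E,F,A,C,D] q_used=1 → run E
t=8: queue=[F,A,C,D,E] q_used=0 → run F
t=9: queue=[F,A,C,D,E] q_used=1 → run F
t=10: queue=[A,C,D,E,F] q_used=0 → run A
t=11: queue=[A,C,D,E,F] q_used=1 → run A
t=12: queue=[C,D,E,F,A] q_used=0 → run C
t=13: queue=[C,D,E,F,A] q_used=1 → run C
t=14: queue=[D,E,F,A] q_used=0 → run D
t=15: queue=[D,E,F,A] q_used=1 → run D
t=16: queue=[E,F,A,D] q_used=0 → run E
t=17: queue=[E,F,A,D] q_used=1 → run E
t=18: queue=[F,A,D] q_used=0 → run F
t=19: queue=[F,A,D] q_used=1 → run F
t=20: queue=[A,D,F] q_used=0 → run A
t=21: queue=[A,D,F] q_used=1 → run A
t=22: queue=[D,F,A] q_used=0 → run D
t=23: queue=[D,F,A] q_used=1 → run D
t=24: queue=[F,A] q_used=0 → run F
t=25: queue=[F,A] q_used=1 → run F
t=26: queue=[A] q_used=0 → run A

completion order = C, E, D, F, A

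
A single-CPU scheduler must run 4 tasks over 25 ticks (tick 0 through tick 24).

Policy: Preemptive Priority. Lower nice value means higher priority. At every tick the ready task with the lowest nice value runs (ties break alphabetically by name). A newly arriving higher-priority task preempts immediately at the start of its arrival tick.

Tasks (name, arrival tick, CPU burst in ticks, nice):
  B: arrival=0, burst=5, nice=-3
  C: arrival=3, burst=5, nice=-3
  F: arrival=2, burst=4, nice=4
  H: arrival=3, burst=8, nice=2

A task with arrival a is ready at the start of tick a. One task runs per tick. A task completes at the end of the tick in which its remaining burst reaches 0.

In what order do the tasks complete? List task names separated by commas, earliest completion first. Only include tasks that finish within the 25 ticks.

t=0: ready={B} → run B
t=1: ready={B} → run B
t=2: ready={B,F} → run B
t=3: ready={B,C,F,H} → run B
t=4: ready={B,C,F,H} → run B
t=5: ready={C,F,H} → run C
t=6: ready={C,F,H} → run C
t=7: ready={C,F,H} → run C
t=8: ready={C,F,H} → run C
t=9: ready={C,F,H} → run C
t=10: ready={F,H} → run H
t=11: ready={F,H} → run H
t=12: ready={F,H} → run H
t=13: ready={F,H} → run H
t=14: ready={F,H} → run H
t=15: ready={F,H} → run H
t=16: ready={F,H} → run H
t=17: ready={F,H} → run H
t=18: ready={F} → run F
t=19: ready={F} → run F
t=20: ready={F} → run F
t=21: ready={F} → run F
t=22: (idle)
t=23: (idle)
t=24: (idle)

completion order = B, C, H, F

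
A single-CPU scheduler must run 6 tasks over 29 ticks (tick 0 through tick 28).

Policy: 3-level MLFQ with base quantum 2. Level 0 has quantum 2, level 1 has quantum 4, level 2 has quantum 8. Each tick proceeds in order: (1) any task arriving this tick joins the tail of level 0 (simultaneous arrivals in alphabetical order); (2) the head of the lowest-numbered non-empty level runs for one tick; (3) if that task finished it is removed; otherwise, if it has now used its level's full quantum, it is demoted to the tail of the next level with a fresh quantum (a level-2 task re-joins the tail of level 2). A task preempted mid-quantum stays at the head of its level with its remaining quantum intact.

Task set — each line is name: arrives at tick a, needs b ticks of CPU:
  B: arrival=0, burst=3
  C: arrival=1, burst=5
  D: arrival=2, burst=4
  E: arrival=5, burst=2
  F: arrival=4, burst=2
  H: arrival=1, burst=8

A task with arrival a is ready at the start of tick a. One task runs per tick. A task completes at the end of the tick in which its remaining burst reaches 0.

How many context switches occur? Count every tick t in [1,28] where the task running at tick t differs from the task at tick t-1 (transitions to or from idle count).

t=0: L0/L1/L2 = B/-/- → run B
t=1: L0/L1/L2 = BCH/-/- → run B
t=2: L0/L1/L2 = CHD/B/- → run C
t=3: L0/L1/L2 = CHD/B/- → run C
t=4: L0/L1/L2 = HDF/BC/- → run H
t=5: L0/L1/L2 = HDFE/BC/- → run H
t=6: L0/L1/L2 = DFE/BCH/- → run D
t=7: L0/L1/L2 = DFE/BCH/- → run D
t=8: L0/L1/L2 = FE/BCHD/- → run F
t=9: L0/L1/L2 = FE/BCHD/- → run F
t=10: L0/L1/L2 = E/BCHD/- → run E
t=11: L0/L1/L2 = E/BCHD/- → run E
t=12: L0/L1/L2 = -/BCHD/- → run B
t=13: L0/L1/L2 = -/CHD/- → run C
t=14: L0/L1/L2 = -/CHD/- → run C
t=15: L0/L1/L2 = -/CHD/- → run C
t=16: L0/L1/L2 = -/HD/- → run H
t=17: L0/L1/L2 = -/HD/- → run H
t=18: L0/L1/L2 = -/HD/- → run H
t=19: L0/L1/L2 = -/HD/- → run H
t=20: L0/L1/L2 = -/D/H → run D
t=21: L0/L1/L2 = -/D/H → run D
t=22: L0/L1/L2 = -/-/H → run H
t=23: L0/L1/L2 = -/-/H → run H
t=24: (idle)
t=25: (idle)
t=26: (idle)
t=27: (idle)
t=28: (idle)

context switches = 11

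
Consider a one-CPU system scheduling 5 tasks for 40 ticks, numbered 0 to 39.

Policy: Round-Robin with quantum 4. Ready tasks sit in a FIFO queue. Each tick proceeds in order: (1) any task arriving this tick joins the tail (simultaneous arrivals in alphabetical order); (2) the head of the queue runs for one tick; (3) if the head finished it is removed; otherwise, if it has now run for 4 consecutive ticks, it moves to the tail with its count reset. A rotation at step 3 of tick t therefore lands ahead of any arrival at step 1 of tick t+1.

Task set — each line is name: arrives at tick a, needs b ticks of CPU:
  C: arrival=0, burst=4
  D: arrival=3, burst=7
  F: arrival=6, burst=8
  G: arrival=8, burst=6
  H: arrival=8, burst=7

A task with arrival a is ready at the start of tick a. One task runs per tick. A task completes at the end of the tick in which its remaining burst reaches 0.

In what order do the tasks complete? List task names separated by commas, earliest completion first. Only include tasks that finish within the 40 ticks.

completion order = C, D, F, G, H

t=0: queue=[C] q_used=0 → run C
t=1: queue=[C] q_used=1 → run C
t=2: queue=[C] q_used=2 → run C
t=3: queue=[C,D] q_used=3 → run C
t=4: queue=[D] q_used=0 → run D
t=5: queue=[D] q_used=1 → run D
t=6: queue=[D,F] q_used=2 → run D
t=7: queue=[D,F] q_used=3 → run D
t=8: queue=[F,D,G,H] q_used=0 → run F
t=9: queue=[F,D,G,H] q_used=1 → run F
t=10: queue=[F,D,G,H] q_used=2 → run F
t=11: queue=[F,D,G,H] q_used=3 → run F
t=12: queue=[D,G,H,F] q_used=0 → run D
t=13: queue=[D,G,H,F] q_used=1 → run D
t=14: queue=[D,G,H,F] q_used=2 → run D
t=15: queue=[G,H,F] q_used=0 → run G
t=16: queue=[G,H,F] q_used=1 → run G
t=17: queue=[G,H,F] q_used=2 → run G
t=18: queue=[G,H,F] q_used=3 → run G
t=19: queue=[H,F,G] q_used=0 → run H
t=20: queue=[H,F,G] q_used=1 → run H
t=21: queue=[H,F,G] q_used=2 → run H
t=22: queue=[H,F,G] q_used=3 → run H
t=23: queue=[F,G,H] q_used=0 → run F
t=24: queue=[F,G,H] q_used=1 → run F
t=25: queue=[F,G,H] q_used=2 → run F
t=26: queue=[F,G,H] q_used=3 → run F
t=27: queue=[G,H] q_used=0 → run G
t=28: queue=[G,H] q_used=1 → run G
t=29: queue=[H] q_used=0 → run H
t=30: queue=[H] q_used=1 → run H
t=31: queue=[H] q_used=2 → run H
t=32: (idle)
t=33: (idle)
t=34: (idle)
t=35: (idle)
t=36: (idle)
t=37: (idle)
t=38: (idle)
t=39: (idle)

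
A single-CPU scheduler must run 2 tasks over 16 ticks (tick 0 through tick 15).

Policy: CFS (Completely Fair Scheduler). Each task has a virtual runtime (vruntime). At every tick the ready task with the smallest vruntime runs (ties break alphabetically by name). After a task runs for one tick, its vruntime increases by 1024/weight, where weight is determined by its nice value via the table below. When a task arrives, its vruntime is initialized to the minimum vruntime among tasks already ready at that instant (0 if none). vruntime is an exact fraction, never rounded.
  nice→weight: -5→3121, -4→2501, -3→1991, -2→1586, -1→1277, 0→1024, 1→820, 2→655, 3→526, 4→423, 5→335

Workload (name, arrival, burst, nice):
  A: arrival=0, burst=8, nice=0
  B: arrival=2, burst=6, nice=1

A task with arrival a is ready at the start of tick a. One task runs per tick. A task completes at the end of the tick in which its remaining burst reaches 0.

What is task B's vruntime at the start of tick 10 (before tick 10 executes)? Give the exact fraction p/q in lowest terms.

t=0: vr[A=0] → run A
t=1: vr[A=1] → run A
t=2: vr[A=2 B=2] → run A
t=3: vr[A=3 B=2] → run B
t=4: vr[A=3 B=666/205] → run A
t=5: vr[A=4 B=666/205] → run B
t=6: vr[A=4 B=922/205] → run A
t=7: vr[A=5 B=922/205] → run B
t=8: vr[A=5 B=1178/205] → run A
t=9: vr[A=6 B=1178/205] → run B
t=10: vr[A=6 B=1434/205] → run A
t=11: vr[A=7 B=1434/205] → run B
t=12: vr[A=7 B=338/41] → run A
t=13: vr[B=338/41] → run B
t=14: (idle)
t=15: (idle)

vruntime(B, start of tick 10) = 1434/205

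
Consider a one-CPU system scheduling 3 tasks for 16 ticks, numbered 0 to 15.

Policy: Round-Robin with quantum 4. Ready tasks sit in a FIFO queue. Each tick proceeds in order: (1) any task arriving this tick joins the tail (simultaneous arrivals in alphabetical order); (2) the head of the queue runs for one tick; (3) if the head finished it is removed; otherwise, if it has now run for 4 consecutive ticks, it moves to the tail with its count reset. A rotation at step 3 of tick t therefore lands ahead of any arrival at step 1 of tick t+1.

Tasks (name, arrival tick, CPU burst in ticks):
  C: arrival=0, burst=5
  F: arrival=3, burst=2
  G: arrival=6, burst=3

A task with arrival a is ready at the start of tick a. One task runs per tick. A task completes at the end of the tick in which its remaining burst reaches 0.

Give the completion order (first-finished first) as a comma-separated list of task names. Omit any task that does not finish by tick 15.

completion order = F, C, G

t=0: queue=[C] q_used=0 → run C
t=1: queue=[C] q_used=1 → run C
t=2: queue=[C] q_used=2 → run C
t=3: queue=[C,F] q_used=3 → run C
t=4: queue=[F,C] q_used=0 → run F
t=5: queue=[F,C] q_used=1 → run F
t=6: queue=[C,G] q_used=0 → run C
t=7: queue=[G] q_used=0 → run G
t=8: queue=[G] q_used=1 → run G
t=9: queue=[G] q_used=2 → run G
t=10: (idle)
t=11: (idle)
t=12: (idle)
t=13: (idle)
t=14: (idle)
t=15: (idle)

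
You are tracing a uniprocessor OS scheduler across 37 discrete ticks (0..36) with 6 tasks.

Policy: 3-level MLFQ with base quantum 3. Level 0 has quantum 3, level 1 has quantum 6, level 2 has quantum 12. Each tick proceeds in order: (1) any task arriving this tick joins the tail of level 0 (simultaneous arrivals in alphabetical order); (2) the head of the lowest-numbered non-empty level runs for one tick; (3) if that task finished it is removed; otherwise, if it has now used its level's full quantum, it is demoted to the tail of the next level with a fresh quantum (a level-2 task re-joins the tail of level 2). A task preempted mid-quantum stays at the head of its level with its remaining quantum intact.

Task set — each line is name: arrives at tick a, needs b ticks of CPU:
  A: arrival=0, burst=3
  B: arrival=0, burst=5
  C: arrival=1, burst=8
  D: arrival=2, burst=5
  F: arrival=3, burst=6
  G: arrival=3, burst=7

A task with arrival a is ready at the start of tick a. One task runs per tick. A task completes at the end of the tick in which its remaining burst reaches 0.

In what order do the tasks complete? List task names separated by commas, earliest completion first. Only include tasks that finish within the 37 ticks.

completion order = A, B, C, D, F, G

t=0: L0/L1/L2 = AB/-/- → run A
t=1: L0/L1/L2 = ABC/-/- → run A
t=2: L0/L1/L2 = ABCD/-/- → run A
t=3: L0/L1/L2 = BCDFG/-/- → run B
t=4: L0/L1/L2 = BCDFG/-/- → run B
t=5: L0/L1/L2 = BCDFG/-/- → run B
t=6: L0/L1/L2 = CDFG/B/- → run C
t=7: L0/L1/L2 = CDFG/B/- → run C
t=8: L0/L1/L2 = CDFG/B/- → run C
t=9: L0/L1/L2 = DFG/BC/- → run D
t=10: L0/L1/L2 = DFG/BC/- → run D
t=11: L0/L1/L2 = DFG/BC/- → run D
t=12: L0/L1/L2 = FG/BCD/- → run F
t=13: L0/L1/L2 = FG/BCD/- → run F
t=14: L0/L1/L2 = FG/BCD/- → run F
t=15: L0/L1/L2 = G/BCDF/- → run G
t=16: L0/L1/L2 = G/BCDF/- → run G
t=17: L0/L1/L2 = G/BCDF/- → run G
t=18: L0/L1/L2 = -/BCDFG/- → run B
t=19: L0/L1/L2 = -/BCDFG/- → run B
t=20: L0/L1/L2 = -/CDFG/- → run C
t=21: L0/L1/L2 = -/CDFG/- → run C
t=22: L0/L1/L2 = -/CDFG/- → run C
t=23: L0/L1/L2 = -/CDFG/- → run C
t=24: L0/L1/L2 = -/CDFG/- → run C
t=25: L0/L1/L2 = -/DFG/- → run D
t=26: L0/L1/L2 = -/DFG/- → run D
t=27: L0/L1/L2 = -/FG/- → run F
t=28: L0/L1/L2 = -/FG/- → run F
t=29: L0/L1/L2 = -/FG/- → run F
t=30: L0/L1/L2 = -/G/- → run G
t=31: L0/L1/L2 = -/G/- → run G
t=32: L0/L1/L2 = -/G/- → run G
t=33: L0/L1/L2 = -/G/- → run G
t=34: (idle)
t=35: (idle)
t=36: (idle)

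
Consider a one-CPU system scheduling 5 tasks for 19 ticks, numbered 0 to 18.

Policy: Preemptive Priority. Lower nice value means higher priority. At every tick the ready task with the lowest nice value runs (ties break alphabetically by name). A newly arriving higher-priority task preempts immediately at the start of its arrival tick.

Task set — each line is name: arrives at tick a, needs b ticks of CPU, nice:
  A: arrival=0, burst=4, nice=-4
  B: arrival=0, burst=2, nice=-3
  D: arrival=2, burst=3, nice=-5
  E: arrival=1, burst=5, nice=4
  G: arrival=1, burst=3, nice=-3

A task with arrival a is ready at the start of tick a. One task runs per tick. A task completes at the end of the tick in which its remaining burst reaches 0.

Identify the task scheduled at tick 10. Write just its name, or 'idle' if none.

t=0: ready={A,B} → run A
t=1: ready={A,B,E,G} → run A
t=2: ready={A,B,D,E,G} → run D
t=3: ready={A,B,D,E,G} → run D
t=4: ready={A,B,D,E,G} → run D
t=5: ready={A,B,E,G} → run A
t=6: ready={A,B,E,G} → run A
t=7: ready={B,E,G} → run B
t=8: ready={B,E,G} → run B
t=9: ready={E,G} → run G
t=10: ready={E,G} → run G
t=11: ready={E,G} → run G
t=12: ready={E} → run E
t=13: ready={E} → run E
t=14: ready={E} → run E
t=15: ready={E} → run E
t=16: ready={E} → run E
t=17: (idle)
t=18: (idle)

running at tick 10 = G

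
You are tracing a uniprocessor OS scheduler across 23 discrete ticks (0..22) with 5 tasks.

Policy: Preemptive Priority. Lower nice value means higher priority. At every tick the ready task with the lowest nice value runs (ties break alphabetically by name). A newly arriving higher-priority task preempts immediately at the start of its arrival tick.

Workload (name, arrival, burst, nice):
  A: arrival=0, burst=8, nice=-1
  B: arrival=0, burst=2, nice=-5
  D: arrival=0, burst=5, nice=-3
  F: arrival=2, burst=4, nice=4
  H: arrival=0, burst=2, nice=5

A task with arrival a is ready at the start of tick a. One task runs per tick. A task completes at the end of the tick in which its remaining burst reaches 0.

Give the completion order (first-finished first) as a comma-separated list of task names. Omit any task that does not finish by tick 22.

t=0: ready={A,B,D,H} → run B
t=1: ready={A,B,D,H} → run B
t=2: ready={A,D,F,H} → run D
t=3: ready={A,D,F,H} → run D
t=4: ready={A,D,F,H} → run D
t=5: ready={A,D,F,H} → run D
t=6: ready={A,D,F,H} → run D
t=7: ready={A,F,H} → run A
t=8: ready={A,F,H} → run A
t=9: ready={A,F,H} → run A
t=10: ready={A,F,H} → run A
t=11: ready={A,F,H} → run A
t=12: ready={A,F,H} → run A
t=13: ready={A,F,H} → run A
t=14: ready={A,F,H} → run A
t=15: ready={F,H} → run F
t=16: ready={F,H} → run F
t=17: ready={F,H} → run F
t=18: ready={F,H} → run F
t=19: ready={H} → run H
t=20: ready={H} → run H
t=21: (idle)
t=22: (idle)

completion order = B, D, A, F, H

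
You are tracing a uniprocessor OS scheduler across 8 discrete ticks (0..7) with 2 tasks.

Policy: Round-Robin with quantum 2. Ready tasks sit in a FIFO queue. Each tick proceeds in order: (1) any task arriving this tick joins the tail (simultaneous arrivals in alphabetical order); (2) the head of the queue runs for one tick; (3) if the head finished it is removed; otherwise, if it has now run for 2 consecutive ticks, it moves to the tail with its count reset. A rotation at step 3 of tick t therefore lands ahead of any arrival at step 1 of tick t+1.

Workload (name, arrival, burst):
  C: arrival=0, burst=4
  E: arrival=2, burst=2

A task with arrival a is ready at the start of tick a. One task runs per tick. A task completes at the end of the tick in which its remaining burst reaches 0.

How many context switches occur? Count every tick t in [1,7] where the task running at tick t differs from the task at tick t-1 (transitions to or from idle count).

context switches = 2

t=0: queue=[C] q_used=0 → run C
t=1: queue=[C] q_used=1 → run C
t=2: queue=[C,E] q_used=0 → run C
t=3: queue=[C,E] q_used=1 → run C
t=4: queue=[E] q_used=0 → run E
t=5: queue=[E] q_used=1 → run E
t=6: (idle)
t=7: (idle)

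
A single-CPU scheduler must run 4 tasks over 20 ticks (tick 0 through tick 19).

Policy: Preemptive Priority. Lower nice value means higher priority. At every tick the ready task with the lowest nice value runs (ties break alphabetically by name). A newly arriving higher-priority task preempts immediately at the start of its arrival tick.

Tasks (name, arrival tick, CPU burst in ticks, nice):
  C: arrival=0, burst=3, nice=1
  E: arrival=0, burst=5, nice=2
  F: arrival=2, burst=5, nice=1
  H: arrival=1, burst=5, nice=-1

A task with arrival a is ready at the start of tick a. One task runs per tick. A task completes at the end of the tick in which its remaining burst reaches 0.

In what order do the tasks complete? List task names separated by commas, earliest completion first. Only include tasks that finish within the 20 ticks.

completion order = H, C, F, E

t=0: ready={C,E} → run C
t=1: ready={C,E,H} → run H
t=2: ready={C,E,F,H} → run H
t=3: ready={C,E,F,H} → run H
t=4: ready={C,E,F,H} → run H
t=5: ready={C,E,F,H} → run H
t=6: ready={C,E,F} → run C
t=7: ready={C,E,F} → run C
t=8: ready={E,F} → run F
t=9: ready={E,F} → run F
t=10: ready={E,F} → run F
t=11: ready={E,F} → run F
t=12: ready={E,F} → run F
t=13: ready={E} → run E
t=14: ready={E} → run E
t=15: ready={E} → run E
t=16: ready={E} → run E
t=17: ready={E} → run E
t=18: (idle)
t=19: (idle)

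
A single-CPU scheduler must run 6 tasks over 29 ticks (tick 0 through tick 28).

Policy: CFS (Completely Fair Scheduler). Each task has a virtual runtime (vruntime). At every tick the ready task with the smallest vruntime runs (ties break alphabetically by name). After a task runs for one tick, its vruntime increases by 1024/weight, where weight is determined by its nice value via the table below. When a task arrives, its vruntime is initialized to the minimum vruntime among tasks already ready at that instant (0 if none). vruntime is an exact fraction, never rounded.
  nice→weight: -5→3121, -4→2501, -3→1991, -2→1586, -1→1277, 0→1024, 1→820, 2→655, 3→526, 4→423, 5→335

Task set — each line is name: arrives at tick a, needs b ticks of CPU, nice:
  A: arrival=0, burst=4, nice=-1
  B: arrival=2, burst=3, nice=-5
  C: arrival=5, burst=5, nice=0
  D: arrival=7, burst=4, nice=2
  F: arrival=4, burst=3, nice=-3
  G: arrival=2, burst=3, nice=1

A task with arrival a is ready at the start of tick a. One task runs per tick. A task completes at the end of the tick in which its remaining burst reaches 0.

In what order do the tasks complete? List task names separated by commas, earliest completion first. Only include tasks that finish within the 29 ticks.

t=0: vr[A=0] → run A
t=1: vr[A=1024/1277] → run A
t=2: vr[A=2048/1277 B=2048/1277 G=2048/1277] → run A
t=3: vr[A=3072/1277 B=2048/1277 G=2048/1277] → run B
t=4: vr[A=3072/1277 B=7699456/3985517 F=2048/1277 G=2048/1277] → run F
t=5: vr[A=3072/1277 B=7699456/3985517 C=2048/1277 F=5385216/2542507 G=2048/1277] → run C
t=6: vr[A=3072/1277 B=7699456/3985517 C=3325/1277 F=5385216/2542507 G=2048/1277] → run G
t=7: vr[A=3072/1277 B=7699456/3985517 C=3325/1277 D=7699456/3985517 F=5385216/2542507 G=746752/261785] → run B
t=8: vr[A=3072/1277 B=9007104/3985517 C=3325/1277 D=7699456/3985517 F=5385216/2542507 G=746752/261785] → run D
t=9: vr[A=3072/1277 B=9007104/3985517 C=3325/1277 D=9124313088/2610513635 F=5385216/2542507 G=746752/261785] → run F
t=10: vr[A=3072/1277 B=9007104/3985517 C=3325/1277 D=9124313088/2610513635 F=6692864/2542507 G=746752/261785] → run B
t=11: vr[A=3072/1277 C=3325/1277 D=9124313088/2610513635 F=6692864/2542507 G=746752/261785] → run A
t=12: vr[C=3325/1277 D=9124313088/2610513635 F=6692864/2542507 G=746752/261785] → run C
t=13: vr[C=4602/1277 D=9124313088/2610513635 F=6692864/2542507 G=746752/261785] → run F
t=14: vr[C=4602/1277 D=9124313088/2610513635 G=746752/261785] → run G
t=15: vr[C=4602/1277 D=9124313088/2610513635 G=1073664/261785] → run D
t=16: vr[C=4602/1277 D=13205482496/2610513635 G=1073664/261785] → run C
t=17: vr[C=5879/1277 D=13205482496/2610513635 G=1073664/261785] → run G
t=18: vr[C=5879/1277 D=13205482496/2610513635] → run C
t=19: vr[C=7156/1277 D=13205482496/2610513635] → run D
t=20: vr[C=7156/1277 D=17286651904/2610513635] → run C
t=21: vr[D=17286651904/2610513635] → run D
t=22: (idle)
t=23: (idle)
t=24: (idle)
t=25: (idle)
t=26: (idle)
t=27: (idle)
t=28: (idle)

completion order = B, A, F, G, C, D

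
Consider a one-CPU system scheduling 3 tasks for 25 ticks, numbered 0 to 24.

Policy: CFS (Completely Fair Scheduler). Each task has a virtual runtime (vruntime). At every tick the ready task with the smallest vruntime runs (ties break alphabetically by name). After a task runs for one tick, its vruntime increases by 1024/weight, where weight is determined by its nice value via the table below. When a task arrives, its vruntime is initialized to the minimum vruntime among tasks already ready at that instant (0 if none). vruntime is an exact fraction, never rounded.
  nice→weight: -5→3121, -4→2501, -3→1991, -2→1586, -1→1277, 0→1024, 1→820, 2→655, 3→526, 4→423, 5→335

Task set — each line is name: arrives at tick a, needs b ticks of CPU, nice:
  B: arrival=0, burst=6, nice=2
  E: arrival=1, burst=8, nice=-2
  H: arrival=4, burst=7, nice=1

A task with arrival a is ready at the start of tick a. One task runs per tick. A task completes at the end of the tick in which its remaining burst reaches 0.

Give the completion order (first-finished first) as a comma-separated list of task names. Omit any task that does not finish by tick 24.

completion order = E, B, H

t=0: vr[B=0] → run B
t=1: vr[B=1024/655 E=1024/655] → run B
t=2: vr[B=2048/655 E=1024/655] → run E
t=3: vr[B=2048/655 E=1147392/519415] → run E
t=4: vr[B=2048/655 E=1482752/519415 H=1482752/519415] → run E
t=5: vr[B=2048/655 E=1818112/519415 H=1482752/519415] → run H
t=6: vr[B=2048/655 E=1818112/519415 H=17477376/4259203] → run B
t=7: vr[B=3072/655 E=1818112/519415 H=17477376/4259203] → run E
t=8: vr[B=3072/655 E=2153472/519415 H=17477376/4259203] → run H
t=9: vr[B=3072/655 E=2153472/519415 H=113980928/21296015] → run E
t=10: vr[B=3072/655 E=2488832/519415 H=113980928/21296015] → run B
t=11: vr[B=4096/655 E=2488832/519415 H=113980928/21296015] → run E
t=12: vr[B=4096/655 E=2824192/519415 H=113980928/21296015] → run H
t=13: vr[B=4096/655 E=2824192/519415 H=140574976/21296015] → run E
t=14: vr[B=4096/655 E=3159552/519415 H=140574976/21296015] → run E
t=15: vr[B=4096/655 H=140574976/21296015] → run B
t=16: vr[B=1024/131 H=140574976/21296015] → run H
t=17: vr[B=1024/131 H=167169024/21296015] → run B
t=18: vr[H=167169024/21296015] → run H
t=19: vr[H=193763072/21296015] → run H
t=20: vr[H=44071424/4259203] → run H
t=21: (idle)
t=22: (idle)
t=23: (idle)
t=24: (idle)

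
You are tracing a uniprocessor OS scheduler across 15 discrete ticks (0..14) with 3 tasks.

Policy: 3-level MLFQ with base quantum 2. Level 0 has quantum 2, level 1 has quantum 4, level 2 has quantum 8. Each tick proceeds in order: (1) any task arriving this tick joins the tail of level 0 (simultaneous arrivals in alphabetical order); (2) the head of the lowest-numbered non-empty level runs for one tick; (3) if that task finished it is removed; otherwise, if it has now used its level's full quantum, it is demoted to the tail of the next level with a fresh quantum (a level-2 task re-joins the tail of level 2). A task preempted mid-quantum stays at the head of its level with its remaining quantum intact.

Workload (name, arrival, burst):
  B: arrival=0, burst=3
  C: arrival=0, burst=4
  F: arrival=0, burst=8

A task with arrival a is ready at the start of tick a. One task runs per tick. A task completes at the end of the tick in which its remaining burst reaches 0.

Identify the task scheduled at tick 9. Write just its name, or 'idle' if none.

running at tick 9 = F

t=0: L0/L1/L2 = BCF/-/- → run B
t=1: L0/L1/L2 = BCF/-/- → run B
t=2: L0/L1/L2 = CF/B/- → run C
t=3: L0/L1/L2 = CF/B/- → run C
t=4: L0/L1/L2 = F/BC/- → run F
t=5: L0/L1/L2 = F/BC/- → run F
t=6: L0/L1/L2 = -/BCF/- → run B
t=7: L0/L1/L2 = -/CF/- → run C
t=8: L0/L1/L2 = -/CF/- → run C
t=9: L0/L1/L2 = -/F/- → run F
t=10: L0/L1/L2 = -/F/- → run F
t=11: L0/L1/L2 = -/F/- → run F
t=12: L0/L1/L2 = -/F/- → run F
t=13: L0/L1/L2 = -/-/F → run F
t=14: L0/L1/L2 = -/-/F → run F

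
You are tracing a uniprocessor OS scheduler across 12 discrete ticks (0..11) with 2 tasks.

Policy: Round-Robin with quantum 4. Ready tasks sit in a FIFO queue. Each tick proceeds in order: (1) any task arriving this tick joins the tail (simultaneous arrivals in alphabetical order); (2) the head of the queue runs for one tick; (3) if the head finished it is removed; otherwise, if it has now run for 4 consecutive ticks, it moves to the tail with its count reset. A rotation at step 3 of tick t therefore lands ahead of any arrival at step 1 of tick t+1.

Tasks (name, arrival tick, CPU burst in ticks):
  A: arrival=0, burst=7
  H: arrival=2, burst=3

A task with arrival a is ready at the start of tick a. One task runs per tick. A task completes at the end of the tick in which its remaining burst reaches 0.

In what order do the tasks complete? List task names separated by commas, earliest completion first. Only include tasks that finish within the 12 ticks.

t=0: queue=[A] q_used=0 → run A
t=1: queue=[A] q_used=1 → run A
t=2: queue=[A,H] q_used=2 → run A
t=3: queue=[A,H] q_used=3 → run A
t=4: queue=[H,A] q_used=0 → run H
t=5: queue=[H,A] q_used=1 → run H
t=6: queue=[H,A] q_used=2 → run H
t=7: queue=[A] q_used=0 → run A
t=8: queue=[A] q_used=1 → run A
t=9: queue=[A] q_used=2 → run A
t=10: (idle)
t=11: (idle)

completion order = H, A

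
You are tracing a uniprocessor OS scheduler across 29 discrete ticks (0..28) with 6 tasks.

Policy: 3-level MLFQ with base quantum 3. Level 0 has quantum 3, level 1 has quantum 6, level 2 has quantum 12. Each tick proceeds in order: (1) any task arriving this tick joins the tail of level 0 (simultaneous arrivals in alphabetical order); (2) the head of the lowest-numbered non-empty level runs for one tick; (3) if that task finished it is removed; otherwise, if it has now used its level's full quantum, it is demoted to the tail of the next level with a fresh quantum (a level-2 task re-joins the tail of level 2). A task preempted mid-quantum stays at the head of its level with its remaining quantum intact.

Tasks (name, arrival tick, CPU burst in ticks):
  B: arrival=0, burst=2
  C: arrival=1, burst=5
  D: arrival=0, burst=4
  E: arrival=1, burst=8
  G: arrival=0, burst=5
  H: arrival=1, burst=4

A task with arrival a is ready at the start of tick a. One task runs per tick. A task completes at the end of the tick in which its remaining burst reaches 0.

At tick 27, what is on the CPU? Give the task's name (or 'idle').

t=0: L0/L1/L2 = BDG/-/- → run B
t=1: L0/L1/L2 = BDGCEH/-/- → run B
t=2: L0/L1/L2 = DGCEH/-/- → run D
t=3: L0/L1/L2 = DGCEH/-/- → run D
t=4: L0/L1/L2 = DGCEH/-/- → run D
t=5: L0/L1/L2 = GCEH/D/- → run G
t=6: L0/L1/L2 = GCEH/D/- → run G
t=7: L0/L1/L2 = GCEH/D/- → run G
t=8: L0/L1/L2 = CEH/DG/- → run C
t=9: L0/L1/L2 = CEH/DG/- → run C
t=10: L0/L1/L2 = CEH/DG/- → run C
t=11: L0/L1/L2 = EH/DGC/- → run E
t=12: L0/L1/L2 = EH/DGC/- → run E
t=13: L0/L1/L2 = EH/DGC/- → run E
t=14: L0/L1/L2 = H/DGCE/- → run H
t=15: L0/L1/L2 = H/DGCE/- → run H
t=16: L0/L1/L2 = H/DGCE/- → run H
t=17: L0/L1/L2 = -/DGCEH/- → run D
t=18: L0/L1/L2 = -/GCEH/- → run G
t=19: L0/L1/L2 = -/GCEH/- → run G
t=20: L0/L1/L2 = -/CEH/- → run C
t=21: L0/L1/L2 = -/CEH/- → run C
t=22: L0/L1/L2 = -/EH/- → run E
t=23: L0/L1/L2 = -/EH/- → run E
t=24: L0/L1/L2 = -/EH/- → run E
t=25: L0/L1/L2 = -/EH/- → run E
t=26: L0/L1/L2 = -/EH/- → run E
t=27: L0/L1/L2 = -/H/- → run H
t=28: (idle)

running at tick 27 = H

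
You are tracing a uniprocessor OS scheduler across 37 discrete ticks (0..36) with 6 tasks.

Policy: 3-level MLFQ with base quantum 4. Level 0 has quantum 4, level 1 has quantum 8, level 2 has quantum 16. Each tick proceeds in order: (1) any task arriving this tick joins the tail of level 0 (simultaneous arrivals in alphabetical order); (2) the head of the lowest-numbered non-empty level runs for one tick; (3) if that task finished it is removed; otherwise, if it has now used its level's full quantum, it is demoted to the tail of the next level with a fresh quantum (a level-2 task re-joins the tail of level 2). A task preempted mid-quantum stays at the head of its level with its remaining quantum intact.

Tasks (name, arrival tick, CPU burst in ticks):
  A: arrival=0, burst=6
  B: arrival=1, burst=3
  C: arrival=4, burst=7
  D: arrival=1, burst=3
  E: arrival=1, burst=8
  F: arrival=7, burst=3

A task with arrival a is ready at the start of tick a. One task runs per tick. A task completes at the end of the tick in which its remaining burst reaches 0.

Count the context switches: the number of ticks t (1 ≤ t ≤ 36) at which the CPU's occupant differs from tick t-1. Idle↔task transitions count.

t=0: L0/L1/L2 = A/-/- → run A
t=1: L0/L1/L2 = ABDE/-/- → run A
t=2: L0/L1/L2 = ABDE/-/- → run A
t=3: L0/L1/L2 = ABDE/-/- → run A
t=4: L0/L1/L2 = BDEC/A/- → run B
t=5: L0/L1/L2 = BDEC/A/- → run B
t=6: L0/L1/L2 = BDEC/A/- → run B
t=7: L0/L1/L2 = DECF/A/- → run D
t=8: L0/L1/L2 = DECF/A/- → run D
t=9: L0/L1/L2 = DECF/A/- → run D
t=10: L0/L1/L2 = ECF/A/- → run E
t=11: L0/L1/L2 = ECF/A/- → run E
t=12: L0/L1/L2 = ECF/A/- → run E
t=13: L0/L1/L2 = ECF/A/- → run E
t=14: L0/L1/L2 = CF/AE/- → run C
t=15: L0/L1/L2 = CF/AE/- → run C
t=16: L0/L1/L2 = CF/AE/- → run C
t=17: L0/L1/L2 = CF/AE/- → run C
t=18: L0/L1/L2 = F/AEC/- → run F
t=19: L0/L1/L2 = F/AEC/- → run F
t=20: L0/L1/L2 = F/AEC/- → run F
t=21: L0/L1/L2 = -/AEC/- → run A
t=22: L0/L1/L2 = -/AEC/- → run A
t=23: L0/L1/L2 = -/EC/- → run E
t=24: L0/L1/L2 = -/EC/- → run E
t=25: L0/L1/L2 = -/EC/- → run E
t=26: L0/L1/L2 = -/EC/- → run E
t=27: L0/L1/L2 = -/C/- → run C
t=28: L0/L1/L2 = -/C/- → run C
t=29: L0/L1/L2 = -/C/- → run C
t=30: (idle)
t=31: (idle)
t=32: (idle)
t=33: (idle)
t=34: (idle)
t=35: (idle)
t=36: (idle)

context switches = 9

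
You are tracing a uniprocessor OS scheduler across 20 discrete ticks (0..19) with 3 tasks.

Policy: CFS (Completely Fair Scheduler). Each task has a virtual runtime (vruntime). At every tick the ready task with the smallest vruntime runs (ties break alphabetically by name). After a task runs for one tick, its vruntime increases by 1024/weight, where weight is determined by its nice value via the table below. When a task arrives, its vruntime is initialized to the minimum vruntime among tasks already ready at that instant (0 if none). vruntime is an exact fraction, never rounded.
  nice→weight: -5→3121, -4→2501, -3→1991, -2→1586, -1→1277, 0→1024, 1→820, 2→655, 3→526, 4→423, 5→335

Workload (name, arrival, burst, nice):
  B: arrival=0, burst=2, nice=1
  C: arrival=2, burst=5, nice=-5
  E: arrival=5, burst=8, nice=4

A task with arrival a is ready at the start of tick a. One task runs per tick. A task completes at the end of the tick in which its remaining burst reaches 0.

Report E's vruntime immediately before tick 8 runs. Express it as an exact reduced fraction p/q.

t=0: vr[B=0] → run B
t=1: vr[B=256/205] → run B
t=2: vr[C=0] → run C
t=3: vr[C=1024/3121] → run C
t=4: vr[C=2048/3121] → run C
t=5: vr[C=3072/3121 E=3072/3121] → run C
t=6: vr[C=4096/3121 E=3072/3121] → run E
t=7: vr[C=4096/3121 E=4495360/1320183] → run C
t=8: vr[E=4495360/1320183] → run E
t=9: vr[E=7691264/1320183] → run E
t=10: vr[E=3629056/440061] → run E
t=11: vr[E=14083072/1320183] → run E
t=12: vr[E=17278976/1320183] → run E
t=13: vr[E=6824960/440061] → run E
t=14: vr[E=23670784/1320183] → run E
t=15: (idle)
t=16: (idle)
t=17: (idle)
t=18: (idle)
t=19: (idle)

vruntime(E, start of tick 8) = 4495360/1320183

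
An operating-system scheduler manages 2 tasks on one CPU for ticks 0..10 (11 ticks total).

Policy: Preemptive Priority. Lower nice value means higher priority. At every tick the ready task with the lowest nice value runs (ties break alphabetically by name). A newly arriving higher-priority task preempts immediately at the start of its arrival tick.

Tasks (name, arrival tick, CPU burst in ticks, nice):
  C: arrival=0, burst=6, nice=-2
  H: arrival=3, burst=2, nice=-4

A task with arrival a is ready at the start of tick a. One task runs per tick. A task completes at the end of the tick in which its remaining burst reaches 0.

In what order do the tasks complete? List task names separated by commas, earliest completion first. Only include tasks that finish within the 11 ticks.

completion order = H, C

t=0: ready={C} → run C
t=1: ready={C} → run C
t=2: ready={C} → run C
t=3: ready={C,H} → run H
t=4: ready={C,H} → run H
t=5: ready={C} → run C
t=6: ready={C} → run C
t=7: ready={C} → run C
t=8: (idle)
t=9: (idle)
t=10: (idle)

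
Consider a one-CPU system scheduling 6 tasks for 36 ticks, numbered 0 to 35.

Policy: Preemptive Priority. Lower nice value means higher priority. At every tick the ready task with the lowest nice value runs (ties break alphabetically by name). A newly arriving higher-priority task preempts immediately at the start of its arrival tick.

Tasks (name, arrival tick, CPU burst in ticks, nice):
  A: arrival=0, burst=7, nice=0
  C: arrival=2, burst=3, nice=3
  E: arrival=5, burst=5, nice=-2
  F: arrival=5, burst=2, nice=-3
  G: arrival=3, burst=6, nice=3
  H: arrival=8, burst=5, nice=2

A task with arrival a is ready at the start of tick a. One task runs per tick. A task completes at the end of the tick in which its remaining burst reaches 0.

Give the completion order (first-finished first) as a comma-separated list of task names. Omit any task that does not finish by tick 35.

completion order = F, E, A, H, C, G

t=0: ready={A} → run A
t=1: ready={A} → run A
t=2: ready={A,C} → run A
t=3: ready={A,C,G} → run A
t=4: ready={A,C,G} → run A
t=5: ready={A,C,E,F,G} → run F
t=6: ready={A,C,E,F,G} → run F
t=7: ready={A,C,E,G} → run E
t=8: ready={A,C,E,G,H} → run E
t=9: ready={A,C,E,G,H} → run E
t=10: ready={A,C,E,G,H} → run E
t=11: ready={A,C,E,G,H} → run E
t=12: ready={A,C,G,H} → run A
t=13: ready={A,C,G,H} → run A
t=14: ready={C,G,H} → run H
t=15: ready={C,G,H} → run H
t=16: ready={C,G,H} → run H
t=17: ready={C,G,H} → run H
t=18: ready={C,G,H} → run H
t=19: ready={C,G} → run C
t=20: ready={C,G} → run C
t=21: ready={C,G} → run C
t=22: ready={G} → run G
t=23: ready={G} → run G
t=24: ready={G} → run G
t=25: ready={G} → run G
t=26: ready={G} → run G
t=27: ready={G} → run G
t=28: (idle)
t=29: (idle)
t=30: (idle)
t=31: (idle)
t=32: (idle)
t=33: (idle)
t=34: (idle)
t=35: (idle)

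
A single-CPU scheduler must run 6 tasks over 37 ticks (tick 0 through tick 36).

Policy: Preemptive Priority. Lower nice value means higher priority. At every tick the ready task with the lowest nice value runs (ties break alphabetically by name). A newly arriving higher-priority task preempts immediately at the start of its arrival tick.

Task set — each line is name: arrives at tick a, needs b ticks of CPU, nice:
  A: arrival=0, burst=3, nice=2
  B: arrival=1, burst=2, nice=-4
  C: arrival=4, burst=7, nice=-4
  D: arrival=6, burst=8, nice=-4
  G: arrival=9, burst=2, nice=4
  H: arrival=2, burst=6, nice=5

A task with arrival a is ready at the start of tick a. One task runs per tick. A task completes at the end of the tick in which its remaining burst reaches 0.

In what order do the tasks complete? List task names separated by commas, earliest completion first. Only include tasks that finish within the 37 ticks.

completion order = B, C, D, A, G, H

t=0: ready={A} → run A
t=1: ready={A,B} → run B
t=2: ready={A,B,H} → run B
t=3: ready={A,H} → run A
t=4: ready={A,C,H} → run C
t=5: ready={A,C,H} → run C
t=6: ready={A,C,D,H} → run C
t=7: ready={A,C,D,H} → run C
t=8: ready={A,C,D,H} → run C
t=9: ready={A,C,D,G,H} → run C
t=10: ready={A,C,D,G,H} → run C
t=11: ready={A,D,G,H} → run D
t=12: ready={A,D,G,H} → run D
t=13: ready={A,D,G,H} → run D
t=14: ready={A,D,G,H} → run D
t=15: ready={A,D,G,H} → run D
t=16: ready={A,D,G,H} → run D
t=17: ready={A,D,G,H} → run D
t=18: ready={A,D,G,H} → run D
t=19: ready={A,G,H} → run A
t=20: ready={G,H} → run G
t=21: ready={G,H} → run G
t=22: ready={H} → run H
t=23: ready={H} → run H
t=24: ready={H} → run H
t=25: ready={H} → run H
t=26: ready={H} → run H
t=27: ready={H} → run H
t=28: (idle)
t=29: (idle)
t=30: (idle)
t=31: (idle)
t=32: (idle)
t=33: (idle)
t=34: (idle)
t=35: (idle)
t=36: (idle)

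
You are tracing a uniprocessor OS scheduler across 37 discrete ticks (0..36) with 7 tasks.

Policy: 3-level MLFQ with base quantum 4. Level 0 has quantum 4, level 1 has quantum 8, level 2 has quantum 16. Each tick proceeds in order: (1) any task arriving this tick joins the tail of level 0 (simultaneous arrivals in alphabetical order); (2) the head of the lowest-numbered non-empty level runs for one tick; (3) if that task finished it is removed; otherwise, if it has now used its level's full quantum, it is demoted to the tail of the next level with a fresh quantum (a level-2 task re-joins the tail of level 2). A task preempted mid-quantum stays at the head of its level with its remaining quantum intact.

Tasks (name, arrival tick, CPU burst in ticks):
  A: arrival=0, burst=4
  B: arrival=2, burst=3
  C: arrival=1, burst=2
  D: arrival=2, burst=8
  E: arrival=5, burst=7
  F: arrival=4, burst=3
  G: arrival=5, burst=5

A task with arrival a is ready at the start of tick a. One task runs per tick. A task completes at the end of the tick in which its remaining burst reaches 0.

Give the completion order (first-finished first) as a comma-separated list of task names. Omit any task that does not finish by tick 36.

t=0: L0/L1/L2 = A/-/- → run A
t=1: L0/L1/L2 = AC/-/- → run A
t=2: L0/L1/L2 = ACBD/-/- → run A
t=3: L0/L1/L2 = ACBD/-/- → run A
t=4: L0/L1/L2 = CBDF/-/- → run C
t=5: L0/L1/L2 = CBDFEG/-/- → run C
t=6: L0/L1/L2 = BDFEG/-/- → run B
t=7: L0/L1/L2 = BDFEG/-/- → run B
t=8: L0/L1/L2 = BDFEG/-/- → run B
t=9: L0/L1/L2 = DFEG/-/- → run D
t=10: L0/L1/L2 = DFEG/-/- → run D
t=11: L0/L1/L2 = DFEG/-/- → run D
t=12: L0/L1/L2 = DFEG/-/- → run D
t=13: L0/L1/L2 = FEG/D/- → run F
t=14: L0/L1/L2 = FEG/D/- → run F
t=15: L0/L1/L2 = FEG/D/- → run F
t=16: L0/L1/L2 = EG/D/- → run E
t=17: L0/L1/L2 = EG/D/- → run E
t=18: L0/L1/L2 = EG/D/- → run E
t=19: L0/L1/L2 = EG/D/- → run E
t=20: L0/L1/L2 = G/DE/- → run G
t=21: L0/L1/L2 = G/DE/- → run G
t=22: L0/L1/L2 = G/DE/- → run G
t=23: L0/L1/L2 = G/DE/- → run G
t=24: L0/L1/L2 = -/DEG/- → run D
t=25: L0/L1/L2 = -/DEG/- → run D
t=26: L0/L1/L2 = -/DEG/- → run D
t=27: L0/L1/L2 = -/DEG/- → run D
t=28: L0/L1/L2 = -/EG/- → run E
t=29: L0/L1/L2 = -/EG/- → run E
t=30: L0/L1/L2 = -/EG/- → run E
t=31: L0/L1/L2 = -/G/- → run G
t=32: (idle)
t=33: (idle)
t=34: (idle)
t=35: (idle)
t=36: (idle)

completion order = A, C, B, F, D, E, G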